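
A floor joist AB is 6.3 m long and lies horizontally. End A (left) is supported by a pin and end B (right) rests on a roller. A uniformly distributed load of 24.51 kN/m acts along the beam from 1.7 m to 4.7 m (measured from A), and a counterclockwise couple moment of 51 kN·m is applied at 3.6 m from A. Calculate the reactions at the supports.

Resultant of the distributed load: 24.51 × 3 = 73.53 kN at 3.2 m from A.
Moments about A: B_y·6.3 − (24.51·3)·3.2 + 51 = 0 → B_y = 184.296/6.3 = 29.2533 ≈ 29.25 kN.
ΣF_y = 0: A_y + 29.2533 − 24.51·3 = 0 → A_y = 44.28 kN.
ΣF_x = 0: no horizontal applied forces, so A_x = 0.

A_x = 0, A_y = 44.28 kN, B_y = 29.25 kN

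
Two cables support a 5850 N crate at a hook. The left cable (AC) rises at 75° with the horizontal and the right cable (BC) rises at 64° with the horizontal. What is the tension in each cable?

T_AC = 3909 N, T_BC = 2308 N

ΣF_x = 0: −T_AC·cos75° + T_BC·cos64° = 0 → T_BC = 0.590411·T_AC.
ΣF_y = 0: T_AC·sin75° + T_BC·sin64° = 5850.
Substitute: T_AC·(0.965926 + 0.590411·0.898794) = 5850 → T_AC = 3908.9 ≈ 3909 N.
Then T_BC = 0.590411 × 3908.9 = 2308 N.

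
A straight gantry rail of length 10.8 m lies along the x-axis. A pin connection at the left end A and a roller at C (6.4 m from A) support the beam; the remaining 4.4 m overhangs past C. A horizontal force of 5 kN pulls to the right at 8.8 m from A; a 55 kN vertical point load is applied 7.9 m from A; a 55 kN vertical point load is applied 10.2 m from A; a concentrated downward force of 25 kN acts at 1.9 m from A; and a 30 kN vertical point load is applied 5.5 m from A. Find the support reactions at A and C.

Taking moments about A: C_y·6.4 − 55·7.9 − 55·10.2 − 25·1.9 − 30·5.5 = 0 → C_y = 1208/6.4 = 188.75 ≈ 188.8 kN.
ΣF_y = 0: A_y + 188.75 − 55 − 55 − 25 − 30 = 0 → A_y = -23.75 kN.
ΣF_x = 0: A_x + 5 = 0 → A_x = -5.000 kN.

A_x = -5.000 kN, A_y = -23.75 kN, C_y = 188.8 kN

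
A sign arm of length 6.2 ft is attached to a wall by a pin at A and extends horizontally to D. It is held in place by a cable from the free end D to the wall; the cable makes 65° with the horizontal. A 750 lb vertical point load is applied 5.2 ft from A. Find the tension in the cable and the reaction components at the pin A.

T = 694.1 lb, A_x = 293.3 lb, A_y = 121.0 lb

ΣM about A: T·sin65°·6.2 − 750·5.2 = 0 → T = 3900/(6.2·0.906308) = 694.06 ≈ 694.1 lb.
ΣF_x = 0: A_x − T·cos65° = 0 → A_x = 694.06 × 0.422618 = 293.3 lb.
ΣF_y = 0: A_y + T·sin65° − 750 = 0 → A_y = 750 − 694.06 × 0.906308 = 121.0 lb.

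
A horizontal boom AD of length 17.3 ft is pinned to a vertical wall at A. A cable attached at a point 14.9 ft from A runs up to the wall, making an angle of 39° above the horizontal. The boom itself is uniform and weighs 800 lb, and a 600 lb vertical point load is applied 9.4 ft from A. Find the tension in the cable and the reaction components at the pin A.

T = 1339 lb, A_x = 1041 lb, A_y = 557.0 lb

ΣM about A: T·sin39°·14.9 − 800·8.65 − 600·9.4 = 0 → T = 12560/(14.9·0.62932) = 1339.47 ≈ 1339 lb.
ΣF_x = 0: A_x − T·cos39° = 0 → A_x = 1339.47 × 0.777146 = 1041 lb.
ΣF_y = 0: A_y + T·sin39° − 800 − 600 = 0 → A_y = 1400 − 1339.47 × 0.62932 = 557.0 lb.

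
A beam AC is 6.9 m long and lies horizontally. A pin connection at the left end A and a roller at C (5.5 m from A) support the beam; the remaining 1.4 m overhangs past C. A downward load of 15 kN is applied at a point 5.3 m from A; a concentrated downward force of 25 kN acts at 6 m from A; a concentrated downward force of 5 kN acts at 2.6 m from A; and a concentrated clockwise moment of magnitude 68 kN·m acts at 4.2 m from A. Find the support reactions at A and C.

ΣM about A: C_y·5.5 − 15·5.3 − 25·6 − 5·2.6 − 68 = 0 → C_y = 310.5/5.5 = 56.4545 ≈ 56.45 kN.
ΣF_y = 0: A_y + 56.4545 − 15 − 25 − 5 = 0 → A_y = -11.45 kN.
ΣF_x = 0: no horizontal applied forces, so A_x = 0.

A_x = 0, A_y = -11.45 kN, C_y = 56.45 kN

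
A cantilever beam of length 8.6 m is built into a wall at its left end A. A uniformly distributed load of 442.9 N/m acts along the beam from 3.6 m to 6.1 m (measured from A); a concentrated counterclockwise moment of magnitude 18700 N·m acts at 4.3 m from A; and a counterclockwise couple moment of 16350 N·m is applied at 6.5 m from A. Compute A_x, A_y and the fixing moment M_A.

A_x = 0, A_y = 1107 N, M_A = -29680 N·m

Resultant of the distributed load: 442.9 × 2.5 = 1107.25 N at 4.85 m from A.
ΣF_x = 0: A_x = 0.
ΣF_y = 0: A_y − 442.9·2.5 = 0 → A_y = 1107 N.
ΣM about A: M_A − (442.9·2.5)·4.85 + 18700 + 16350 = 0 → M_A = -29680 N·m.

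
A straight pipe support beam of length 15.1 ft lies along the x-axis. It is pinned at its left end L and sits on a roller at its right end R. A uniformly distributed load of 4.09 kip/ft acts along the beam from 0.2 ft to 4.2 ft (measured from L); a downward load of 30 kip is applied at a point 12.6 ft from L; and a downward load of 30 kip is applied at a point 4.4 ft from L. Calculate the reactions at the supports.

L_x = 0, L_y = 40.20 kip, R_y = 36.16 kip

Resultant of the distributed load: 4.09 × 4 = 16.36 kip at 2.2 ft from L.
ΣM about L: R_y·15.1 − (4.09·4)·2.2 − 30·12.6 − 30·4.4 = 0 → R_y = 545.992/15.1 = 36.1584 ≈ 36.16 kip.
ΣF_y = 0: L_y + 36.1584 − 4.09·4 − 30 − 30 = 0 → L_y = 40.20 kip.
ΣF_x = 0: no horizontal applied forces, so L_x = 0.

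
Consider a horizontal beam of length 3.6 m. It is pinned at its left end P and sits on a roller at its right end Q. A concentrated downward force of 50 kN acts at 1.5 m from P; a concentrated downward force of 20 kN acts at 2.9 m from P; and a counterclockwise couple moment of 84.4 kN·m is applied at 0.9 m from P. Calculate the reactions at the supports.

ΣM about P: Q_y·3.6 − 50·1.5 − 20·2.9 + 84.4 = 0 → Q_y = 48.6/3.6 = 13.50 kN.
ΣF_y = 0: P_y + 13.5 − 50 − 20 = 0 → P_y = 56.50 kN.
ΣF_x = 0: no horizontal applied forces, so P_x = 0.

P_x = 0, P_y = 56.50 kN, Q_y = 13.50 kN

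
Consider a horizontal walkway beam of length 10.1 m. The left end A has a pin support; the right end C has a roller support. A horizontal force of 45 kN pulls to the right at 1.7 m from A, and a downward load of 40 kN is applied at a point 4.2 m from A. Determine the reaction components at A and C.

A_x = -45.00 kN, A_y = 23.37 kN, C_y = 16.63 kN

ΣM about A: C_y·10.1 − 40·4.2 = 0 → C_y = 168/10.1 = 16.6337 ≈ 16.63 kN.
ΣF_y = 0: A_y + 16.6337 − 40 = 0 → A_y = 23.37 kN.
ΣF_x = 0: A_x + 45 = 0 → A_x = -45.00 kN.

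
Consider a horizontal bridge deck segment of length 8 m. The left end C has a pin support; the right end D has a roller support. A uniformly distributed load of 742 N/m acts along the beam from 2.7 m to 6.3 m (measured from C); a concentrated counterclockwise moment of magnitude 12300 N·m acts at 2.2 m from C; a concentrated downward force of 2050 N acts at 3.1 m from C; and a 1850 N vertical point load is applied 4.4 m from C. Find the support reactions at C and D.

C_x = 0, C_y = 4794 N, D_y = 1777 N

Resultant of the distributed load: 742 × 3.6 = 2671.2 N at 4.5 m from C.
Taking moments about C: D_y·8 − (742·3.6)·4.5 + 12300 − 2050·3.1 − 1850·4.4 = 0 → D_y = 14215.4/8 = 1776.92 ≈ 1777 N.
ΣF_y = 0: C_y + 1776.92 − 742·3.6 − 2050 − 1850 = 0 → C_y = 4794 N.
ΣF_x = 0: no horizontal applied forces, so C_x = 0.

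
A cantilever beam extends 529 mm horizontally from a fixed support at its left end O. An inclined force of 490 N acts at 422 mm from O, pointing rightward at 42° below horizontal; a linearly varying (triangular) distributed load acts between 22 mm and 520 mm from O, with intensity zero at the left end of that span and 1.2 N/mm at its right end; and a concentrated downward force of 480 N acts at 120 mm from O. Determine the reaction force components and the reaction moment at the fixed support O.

O_x = -364.1 N, O_y = 1107 N, M_O = 301700 N·mm

Resultant of the triangular load: ½ × 1.2 × 498 = 298.8 N, acting at 354 mm from O (one-third of the span from the peak).
ΣF_x = 0: O_x + 490·cos42° = 0 → O_x = -364.1 N.
ΣF_y = 0: O_y − 490·sin42° − ½·1.2·498 − 480 = 0 → O_y = 1107 N.
ΣM about O: M_O − 490·sin42°·422 − (½·1.2·498)·354 − 480·120 = 0 → M_O = 301700 N·mm.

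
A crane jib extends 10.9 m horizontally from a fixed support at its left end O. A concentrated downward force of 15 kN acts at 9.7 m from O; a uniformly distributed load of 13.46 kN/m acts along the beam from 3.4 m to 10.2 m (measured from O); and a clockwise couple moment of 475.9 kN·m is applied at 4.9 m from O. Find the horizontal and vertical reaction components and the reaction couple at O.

Resultant of the distributed load: 13.46 × 6.8 = 91.528 kN at 6.8 m from O.
ΣF_x = 0: O_x = 0.
ΣF_y = 0: O_y − 15 − 13.46·6.8 = 0 → O_y = 106.5 kN.
ΣM about O: M_O − 15·9.7 − (13.46·6.8)·6.8 − 475.9 = 0 → M_O = 1244 kN·m.

O_x = 0, O_y = 106.5 kN, M_O = 1244 kN·m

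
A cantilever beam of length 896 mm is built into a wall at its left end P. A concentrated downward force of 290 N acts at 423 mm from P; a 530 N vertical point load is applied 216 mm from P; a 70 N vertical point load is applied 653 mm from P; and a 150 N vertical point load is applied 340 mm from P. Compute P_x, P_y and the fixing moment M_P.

P_x = 0, P_y = 1040 N, M_P = 333900 N·mm

ΣF_x = 0: P_x = 0.
ΣF_y = 0: P_y − 290 − 530 − 70 − 150 = 0 → P_y = 1040 N.
ΣM about P: M_P − 290·423 − 530·216 − 70·653 − 150·340 = 0 → M_P = 333900 N·mm.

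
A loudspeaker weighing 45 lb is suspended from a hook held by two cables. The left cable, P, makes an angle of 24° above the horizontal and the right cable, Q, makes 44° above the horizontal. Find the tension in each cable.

ΣF_x = 0: −T_P·cos24° + T_Q·cos44° = 0 → T_Q = 1.26998·T_P.
ΣF_y = 0: T_P·sin24° + T_Q·sin44° = 45.
Substitute: T_P·(0.406737 + 1.26998·0.694658) = 45 → T_P = 34.9124 ≈ 34.91 lb.
Then T_Q = 1.26998 × 34.9124 = 44.34 lb.

T_P = 34.91 lb, T_Q = 44.34 lb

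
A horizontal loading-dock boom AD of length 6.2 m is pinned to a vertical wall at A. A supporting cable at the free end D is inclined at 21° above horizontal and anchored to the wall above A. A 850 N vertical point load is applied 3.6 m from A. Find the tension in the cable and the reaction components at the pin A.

ΣM about A: T·sin21°·6.2 − 850·3.6 = 0 → T = 3060/(6.2·0.358368) = 1377.21 ≈ 1377 N.
ΣF_x = 0: A_x − T·cos21° = 0 → A_x = 1377.21 × 0.93358 = 1286 N.
ΣF_y = 0: A_y + T·sin21° − 850 = 0 → A_y = 850 − 1377.21 × 0.358368 = 356.5 N.

T = 1377 N, A_x = 1286 N, A_y = 356.5 N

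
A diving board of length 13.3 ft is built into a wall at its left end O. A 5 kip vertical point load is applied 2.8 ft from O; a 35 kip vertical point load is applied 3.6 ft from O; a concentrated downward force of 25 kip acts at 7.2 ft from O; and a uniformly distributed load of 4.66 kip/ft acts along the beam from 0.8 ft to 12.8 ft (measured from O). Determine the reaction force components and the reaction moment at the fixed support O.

Resultant of the distributed load: 4.66 × 12 = 55.92 kip at 6.8 ft from O.
ΣF_x = 0: O_x = 0.
ΣF_y = 0: O_y − 5 − 35 − 25 − 4.66·12 = 0 → O_y = 120.9 kip.
ΣM about O: M_O − 5·2.8 − 35·3.6 − 25·7.2 − (4.66·12)·6.8 = 0 → M_O = 700.3 kip·ft.

O_x = 0, O_y = 120.9 kip, M_O = 700.3 kip·ft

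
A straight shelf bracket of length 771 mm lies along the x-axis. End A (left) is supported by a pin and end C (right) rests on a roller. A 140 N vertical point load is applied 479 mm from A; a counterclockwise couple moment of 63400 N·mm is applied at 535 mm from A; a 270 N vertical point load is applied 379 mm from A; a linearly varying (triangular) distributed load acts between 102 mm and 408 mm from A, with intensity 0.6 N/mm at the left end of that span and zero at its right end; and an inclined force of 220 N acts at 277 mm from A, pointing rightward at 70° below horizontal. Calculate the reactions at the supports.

A_x = -75.24 N, A_y = 472.5 N, C_y = 236.0 N

Resultant of the triangular load: ½ × 0.6 × 306 = 91.8 N, acting at 204 mm from A (one-third of the span from the peak).
ΣM about A: C_y·771 − 140·479 + 63400 − 270·379 − (½·0.6·306)·204 − 220·sin70°·277 = 0 → C_y = 181982/771 = 236.034 ≈ 236.0 N.
ΣF_y = 0: A_y + 236.034 − 140 − 270 − ½·0.6·306 − 220·sin70° = 0 → A_y = 472.5 N.
ΣF_x = 0: A_x + 220·cos70° = 0 → A_x = -75.24 N.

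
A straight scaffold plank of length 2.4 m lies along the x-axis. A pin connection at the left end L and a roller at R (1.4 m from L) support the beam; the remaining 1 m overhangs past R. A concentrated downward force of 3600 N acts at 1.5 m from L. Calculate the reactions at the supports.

Taking moments about L: R_y·1.4 − 3600·1.5 = 0 → R_y = 5400/1.4 = 3857.14 ≈ 3857 N.
ΣF_y = 0: L_y + 3857.14 − 3600 = 0 → L_y = -257.1 N.
ΣF_x = 0: no horizontal applied forces, so L_x = 0.

L_x = 0, L_y = -257.1 N, R_y = 3857 N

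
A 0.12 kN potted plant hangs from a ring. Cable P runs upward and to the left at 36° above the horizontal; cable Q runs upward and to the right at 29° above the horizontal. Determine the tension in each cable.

T_P = 0.1158 kN, T_Q = 0.1071 kN

ΣF_x = 0: −T_P·cos36° + T_Q·cos29° = 0 → T_Q = 0.924993·T_P.
ΣF_y = 0: T_P·sin36° + T_Q·sin29° = 0.12.
Substitute: T_P·(0.587785 + 0.924993·0.48481) = 0.12 → T_P = 0.115804 ≈ 0.1158 kN.
Then T_Q = 0.924993 × 0.115804 = 0.1071 kN.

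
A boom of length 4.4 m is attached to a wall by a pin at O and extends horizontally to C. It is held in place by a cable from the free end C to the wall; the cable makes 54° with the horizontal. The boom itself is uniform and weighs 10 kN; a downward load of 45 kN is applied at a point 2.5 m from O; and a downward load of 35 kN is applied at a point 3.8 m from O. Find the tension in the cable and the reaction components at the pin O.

ΣM about O: T·sin54°·4.4 − 10·2.2 − 45·2.5 − 35·3.8 = 0 → T = 267.5/(4.4·0.809017) = 75.1473 ≈ 75.15 kN.
ΣF_x = 0: O_x − T·cos54° = 0 → O_x = 75.1473 × 0.587785 = 44.17 kN.
ΣF_y = 0: O_y + T·sin54° − 10 − 45 − 35 = 0 → O_y = 90 − 75.1473 × 0.809017 = 29.20 kN.

T = 75.15 kN, O_x = 44.17 kN, O_y = 29.20 kN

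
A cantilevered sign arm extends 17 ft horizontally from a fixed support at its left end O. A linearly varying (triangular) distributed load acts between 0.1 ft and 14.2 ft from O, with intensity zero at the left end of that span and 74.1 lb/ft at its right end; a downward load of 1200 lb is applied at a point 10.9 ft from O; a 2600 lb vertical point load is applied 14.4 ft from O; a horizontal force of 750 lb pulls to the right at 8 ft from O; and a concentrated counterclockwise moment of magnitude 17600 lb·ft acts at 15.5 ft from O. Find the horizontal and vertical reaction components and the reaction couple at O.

Resultant of the triangular load: ½ × 74.1 × 14.1 = 522.405 lb, acting at 9.5 ft from O (one-third of the span from the peak).
ΣF_x = 0: O_x + 750 = 0 → O_x = -750.0 lb.
ΣF_y = 0: O_y − ½·74.1·14.1 − 1200 − 2600 = 0 → O_y = 4322 lb.
ΣM about O: M_O − (½·74.1·14.1)·9.5 − 1200·10.9 − 2600·14.4 + 17600 = 0 → M_O = 37880 lb·ft.

O_x = -750.0 lb, O_y = 4322 lb, M_O = 37880 lb·ft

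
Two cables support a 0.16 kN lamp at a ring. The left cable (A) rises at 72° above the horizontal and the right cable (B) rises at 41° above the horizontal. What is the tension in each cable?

T_A = 0.1312 kN, T_B = 0.05371 kN

ΣF_x = 0: −T_A·cos72° + T_B·cos41° = 0 → T_B = 0.409452·T_A.
ΣF_y = 0: T_A·sin72° + T_B·sin41° = 0.16.
Substitute: T_A·(0.951057 + 0.409452·0.656059) = 0.16 → T_A = 0.131182 ≈ 0.1312 kN.
Then T_B = 0.409452 × 0.131182 = 0.05371 kN.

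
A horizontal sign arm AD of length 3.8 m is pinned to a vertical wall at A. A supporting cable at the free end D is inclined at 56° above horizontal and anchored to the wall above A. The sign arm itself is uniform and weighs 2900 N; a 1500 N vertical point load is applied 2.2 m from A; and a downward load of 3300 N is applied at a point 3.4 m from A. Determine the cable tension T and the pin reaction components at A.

ΣM about A: T·sin56°·3.8 − 2900·1.9 − 1500·2.2 − 3300·3.4 = 0 → T = 20030/(3.8·0.829038) = 6358.04 ≈ 6358 N.
ΣF_x = 0: A_x − T·cos56° = 0 → A_x = 6358.04 × 0.559193 = 3555 N.
ΣF_y = 0: A_y + T·sin56° − 2900 − 1500 − 3300 = 0 → A_y = 7700 − 6358.04 × 0.829038 = 2429 N.

T = 6358 N, A_x = 3555 N, A_y = 2429 N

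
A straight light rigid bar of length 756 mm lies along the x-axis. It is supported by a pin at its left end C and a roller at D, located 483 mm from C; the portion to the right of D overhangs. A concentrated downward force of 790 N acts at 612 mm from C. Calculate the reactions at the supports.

C_x = 0, C_y = -211.0 N, D_y = 1001 N

Taking moments about C: D_y·483 − 790·612 = 0 → D_y = 483480/483 = 1000.99 ≈ 1001 N.
ΣF_y = 0: C_y + 1000.99 − 790 = 0 → C_y = -211.0 N.
ΣF_x = 0: no horizontal applied forces, so C_x = 0.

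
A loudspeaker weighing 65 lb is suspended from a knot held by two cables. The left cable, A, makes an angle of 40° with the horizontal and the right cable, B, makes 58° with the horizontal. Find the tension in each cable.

ΣF_x = 0: −T_A·cos40° + T_B·cos58° = 0 → T_B = 1.44559·T_A.
ΣF_y = 0: T_A·sin40° + T_B·sin58° = 65.
Substitute: T_A·(0.642788 + 1.44559·0.848048) = 65 → T_A = 34.7832 ≈ 34.78 lb.
Then T_B = 1.44559 × 34.7832 = 50.28 lb.

T_A = 34.78 lb, T_B = 50.28 lb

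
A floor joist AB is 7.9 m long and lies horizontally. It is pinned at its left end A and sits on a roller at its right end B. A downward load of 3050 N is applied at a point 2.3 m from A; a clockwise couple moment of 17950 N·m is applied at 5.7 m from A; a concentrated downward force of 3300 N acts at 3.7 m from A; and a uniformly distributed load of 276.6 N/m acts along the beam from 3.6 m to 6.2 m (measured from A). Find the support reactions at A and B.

A_x = 0, A_y = 1917 N, B_y = 5152 N

Resultant of the distributed load: 276.6 × 2.6 = 719.16 N at 4.9 m from A.
ΣM about A: B_y·7.9 − 3050·2.3 − 17950 − 3300·3.7 − (276.6·2.6)·4.9 = 0 → B_y = 40698.884/7.9 = 5151.76 ≈ 5152 N.
ΣF_y = 0: A_y + 5151.76 − 3050 − 3300 − 276.6·2.6 = 0 → A_y = 1917 N.
ΣF_x = 0: no horizontal applied forces, so A_x = 0.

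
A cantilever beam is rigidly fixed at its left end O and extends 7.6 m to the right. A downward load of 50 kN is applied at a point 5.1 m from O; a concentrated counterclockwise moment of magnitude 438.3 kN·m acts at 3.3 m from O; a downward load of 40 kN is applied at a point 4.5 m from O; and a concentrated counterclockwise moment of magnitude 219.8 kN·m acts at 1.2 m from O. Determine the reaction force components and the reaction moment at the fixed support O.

ΣF_x = 0: O_x = 0.
ΣF_y = 0: O_y − 50 − 40 = 0 → O_y = 90.00 kN.
ΣM about O: M_O − 50·5.1 + 438.3 − 40·4.5 + 219.8 = 0 → M_O = -223.1 kN·m.

O_x = 0, O_y = 90.00 kN, M_O = -223.1 kN·m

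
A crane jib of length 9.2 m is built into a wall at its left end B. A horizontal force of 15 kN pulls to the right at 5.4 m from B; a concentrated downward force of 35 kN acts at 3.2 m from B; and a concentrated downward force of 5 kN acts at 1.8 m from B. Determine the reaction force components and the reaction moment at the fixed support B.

B_x = -15.00 kN, B_y = 40.00 kN, M_B = 121.0 kN·m

ΣF_x = 0: B_x + 15 = 0 → B_x = -15.00 kN.
ΣF_y = 0: B_y − 35 − 5 = 0 → B_y = 40.00 kN.
ΣM about B: M_B − 35·3.2 − 5·1.8 = 0 → M_B = 121.0 kN·m.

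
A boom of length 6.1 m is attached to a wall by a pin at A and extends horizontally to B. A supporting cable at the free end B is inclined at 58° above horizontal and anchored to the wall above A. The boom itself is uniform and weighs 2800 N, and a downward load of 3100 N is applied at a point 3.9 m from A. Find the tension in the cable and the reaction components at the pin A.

ΣM about A: T·sin58°·6.1 − 2800·3.05 − 3100·3.9 = 0 → T = 20630/(6.1·0.848048) = 3987.94 ≈ 3988 N.
ΣF_x = 0: A_x − T·cos58° = 0 → A_x = 3987.94 × 0.529919 = 2113 N.
ΣF_y = 0: A_y + T·sin58° − 2800 − 3100 = 0 → A_y = 5900 − 3987.94 × 0.848048 = 2518 N.

T = 3988 N, A_x = 2113 N, A_y = 2518 N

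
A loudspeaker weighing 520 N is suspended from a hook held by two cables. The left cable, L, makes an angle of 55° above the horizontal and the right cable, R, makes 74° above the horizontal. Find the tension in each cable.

ΣF_x = 0: −T_L·cos55° + T_R·cos74° = 0 → T_R = 2.08091·T_L.
ΣF_y = 0: T_L·sin55° + T_R·sin74° = 520.
Substitute: T_L·(0.819152 + 2.08091·0.961262) = 520 → T_L = 184.433 ≈ 184.4 N.
Then T_R = 2.08091 × 184.433 = 383.8 N.

T_L = 184.4 N, T_R = 383.8 N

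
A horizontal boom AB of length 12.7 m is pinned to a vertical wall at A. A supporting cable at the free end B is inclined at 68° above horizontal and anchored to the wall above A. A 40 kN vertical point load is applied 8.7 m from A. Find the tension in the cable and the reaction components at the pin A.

ΣM about A: T·sin68°·12.7 − 40·8.7 = 0 → T = 348/(12.7·0.927184) = 29.5535 ≈ 29.55 kN.
ΣF_x = 0: A_x − T·cos68° = 0 → A_x = 29.5535 × 0.374607 = 11.07 kN.
ΣF_y = 0: A_y + T·sin68° − 40 = 0 → A_y = 40 − 29.5535 × 0.927184 = 12.60 kN.

T = 29.55 kN, A_x = 11.07 kN, A_y = 12.60 kN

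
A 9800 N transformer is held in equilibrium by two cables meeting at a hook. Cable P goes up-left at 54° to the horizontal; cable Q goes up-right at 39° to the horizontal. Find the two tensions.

ΣF_x = 0: −T_P·cos54° + T_Q·cos39° = 0 → T_Q = 0.756338·T_P.
ΣF_y = 0: T_P·sin54° + T_Q·sin39° = 9800.
Substitute: T_P·(0.809017 + 0.756338·0.62932) = 9800 → T_P = 7626.49 ≈ 7626 N.
Then T_Q = 0.756338 × 7626.49 = 5768 N.

T_P = 7626 N, T_Q = 5768 N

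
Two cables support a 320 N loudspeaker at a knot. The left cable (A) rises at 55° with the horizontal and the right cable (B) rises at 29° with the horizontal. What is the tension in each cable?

T_A = 281.4 N, T_B = 184.6 N

ΣF_x = 0: −T_A·cos55° + T_B·cos29° = 0 → T_B = 0.655801·T_A.
ΣF_y = 0: T_A·sin55° + T_B·sin29° = 320.
Substitute: T_A·(0.819152 + 0.655801·0.48481) = 320 → T_A = 281.42 ≈ 281.4 N.
Then T_B = 0.655801 × 281.42 = 184.6 N.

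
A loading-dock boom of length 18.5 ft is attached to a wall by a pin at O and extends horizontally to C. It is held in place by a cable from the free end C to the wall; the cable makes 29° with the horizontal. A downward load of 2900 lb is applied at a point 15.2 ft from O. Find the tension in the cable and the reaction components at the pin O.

T = 4915 lb, O_x = 4299 lb, O_y = 517.3 lb

ΣM about O: T·sin29°·18.5 − 2900·15.2 = 0 → T = 44080/(18.5·0.48481) = 4914.71 ≈ 4915 lb.
ΣF_x = 0: O_x − T·cos29° = 0 → O_x = 4914.71 × 0.87462 = 4299 lb.
ΣF_y = 0: O_y + T·sin29° − 2900 = 0 → O_y = 2900 − 4914.71 × 0.48481 = 517.3 lb.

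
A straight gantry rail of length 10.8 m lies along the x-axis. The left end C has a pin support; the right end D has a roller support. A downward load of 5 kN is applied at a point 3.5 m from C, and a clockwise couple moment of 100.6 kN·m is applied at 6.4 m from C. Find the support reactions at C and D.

ΣM about C: D_y·10.8 − 5·3.5 − 100.6 = 0 → D_y = 118.1/10.8 = 10.9352 ≈ 10.94 kN.
ΣF_y = 0: C_y + 10.9352 − 5 = 0 → C_y = -5.935 kN.
ΣF_x = 0: no horizontal applied forces, so C_x = 0.

C_x = 0, C_y = -5.935 kN, D_y = 10.94 kN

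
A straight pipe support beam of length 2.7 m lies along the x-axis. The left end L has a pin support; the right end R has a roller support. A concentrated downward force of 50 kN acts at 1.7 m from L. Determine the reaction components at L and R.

ΣM about L: R_y·2.7 − 50·1.7 = 0 → R_y = 85/2.7 = 31.4815 ≈ 31.48 kN.
ΣF_y = 0: L_y + 31.4815 − 50 = 0 → L_y = 18.52 kN.
ΣF_x = 0: no horizontal applied forces, so L_x = 0.

L_x = 0, L_y = 18.52 kN, R_y = 31.48 kN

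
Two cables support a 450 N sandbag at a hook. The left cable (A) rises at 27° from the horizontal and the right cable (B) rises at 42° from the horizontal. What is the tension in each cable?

T_A = 358.2 N, T_B = 429.5 N

ΣF_x = 0: −T_A·cos27° + T_B·cos42° = 0 → T_B = 1.19897·T_A.
ΣF_y = 0: T_A·sin27° + T_B·sin42° = 450.
Substitute: T_A·(0.45399 + 1.19897·0.669131) = 450 → T_A = 358.207 ≈ 358.2 N.
Then T_B = 1.19897 × 358.207 = 429.5 N.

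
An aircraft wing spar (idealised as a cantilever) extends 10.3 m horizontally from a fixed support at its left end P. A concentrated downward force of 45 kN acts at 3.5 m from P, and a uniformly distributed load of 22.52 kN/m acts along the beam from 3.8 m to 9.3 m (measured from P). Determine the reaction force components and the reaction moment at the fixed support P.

Resultant of the distributed load: 22.52 × 5.5 = 123.86 kN at 6.55 m from P.
ΣF_x = 0: P_x = 0.
ΣF_y = 0: P_y − 45 − 22.52·5.5 = 0 → P_y = 168.9 kN.
ΣM about P: M_P − 45·3.5 − (22.52·5.5)·6.55 = 0 → M_P = 968.8 kN·m.

P_x = 0, P_y = 168.9 kN, M_P = 968.8 kN·m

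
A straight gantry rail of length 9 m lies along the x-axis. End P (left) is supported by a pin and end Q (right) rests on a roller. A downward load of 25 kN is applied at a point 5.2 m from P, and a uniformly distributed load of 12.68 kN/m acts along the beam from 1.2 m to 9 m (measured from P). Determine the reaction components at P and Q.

P_x = 0, P_y = 53.41 kN, Q_y = 70.49 kN

Resultant of the distributed load: 12.68 × 7.8 = 98.904 kN at 5.1 m from P.
Moments about P: Q_y·9 − 25·5.2 − (12.68·7.8)·5.1 = 0 → Q_y = 634.4104/9 = 70.49 kN.
ΣF_y = 0: P_y + 70.49 − 25 − 12.68·7.8 = 0 → P_y = 53.41 kN.
ΣF_x = 0: no horizontal applied forces, so P_x = 0.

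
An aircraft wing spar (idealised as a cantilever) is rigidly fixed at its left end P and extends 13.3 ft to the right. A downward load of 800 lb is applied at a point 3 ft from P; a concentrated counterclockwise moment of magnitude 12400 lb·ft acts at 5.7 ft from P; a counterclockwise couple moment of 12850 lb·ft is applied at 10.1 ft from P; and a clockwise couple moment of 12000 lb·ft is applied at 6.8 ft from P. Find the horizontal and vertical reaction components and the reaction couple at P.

P_x = 0, P_y = 800.0 lb, M_P = -10850 lb·ft

ΣF_x = 0: P_x = 0.
ΣF_y = 0: P_y − 800 = 0 → P_y = 800.0 lb.
ΣM about P: M_P − 800·3 + 12400 + 12850 − 12000 = 0 → M_P = -10850 lb·ft.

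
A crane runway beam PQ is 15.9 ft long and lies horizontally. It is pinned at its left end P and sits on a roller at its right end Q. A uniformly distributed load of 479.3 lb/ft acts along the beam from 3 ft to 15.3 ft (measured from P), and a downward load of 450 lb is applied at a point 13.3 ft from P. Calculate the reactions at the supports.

P_x = 0, P_y = 2576 lb, Q_y = 3769 lb

Resultant of the distributed load: 479.3 × 12.3 = 5895.39 lb at 9.15 ft from P.
Taking moments about P: Q_y·15.9 − (479.3·12.3)·9.15 − 450·13.3 = 0 → Q_y = 59927.8185/15.9 = 3769.05 ≈ 3769 lb.
ΣF_y = 0: P_y + 3769.05 − 479.3·12.3 − 450 = 0 → P_y = 2576 lb.
ΣF_x = 0: no horizontal applied forces, so P_x = 0.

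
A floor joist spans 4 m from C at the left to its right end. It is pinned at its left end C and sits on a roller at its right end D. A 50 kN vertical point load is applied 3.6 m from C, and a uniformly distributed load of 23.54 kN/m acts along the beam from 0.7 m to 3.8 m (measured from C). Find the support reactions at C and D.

C_x = 0, C_y = 36.93 kN, D_y = 86.05 kN

Resultant of the distributed load: 23.54 × 3.1 = 72.974 kN at 2.25 m from C.
ΣM about C: D_y·4 − 50·3.6 − (23.54·3.1)·2.25 = 0 → D_y = 344.1915/4 = 86.0479 ≈ 86.05 kN.
ΣF_y = 0: C_y + 86.0479 − 50 − 23.54·3.1 = 0 → C_y = 36.93 kN.
ΣF_x = 0: no horizontal applied forces, so C_x = 0.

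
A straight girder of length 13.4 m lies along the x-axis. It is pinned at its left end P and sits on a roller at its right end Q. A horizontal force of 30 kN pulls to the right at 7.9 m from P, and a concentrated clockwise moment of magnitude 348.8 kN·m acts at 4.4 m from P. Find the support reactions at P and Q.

ΣM about P: Q_y·13.4 − 348.8 = 0 → Q_y = 348.8/13.4 = 26.0299 ≈ 26.03 kN.
ΣF_y = 0: P_y + 26.0299  = 0 → P_y = -26.03 kN.
ΣF_x = 0: P_x + 30 = 0 → P_x = -30.00 kN.

P_x = -30.00 kN, P_y = -26.03 kN, Q_y = 26.03 kN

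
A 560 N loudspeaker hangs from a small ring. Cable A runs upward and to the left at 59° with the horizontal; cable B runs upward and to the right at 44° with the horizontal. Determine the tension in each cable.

T_A = 413.4 N, T_B = 296.0 N

ΣF_x = 0: −T_A·cos59° + T_B·cos44° = 0 → T_B = 0.715987·T_A.
ΣF_y = 0: T_A·sin59° + T_B·sin44° = 560.
Substitute: T_A·(0.857167 + 0.715987·0.694658) = 560 → T_A = 413.427 ≈ 413.4 N.
Then T_B = 0.715987 × 413.427 = 296.0 N.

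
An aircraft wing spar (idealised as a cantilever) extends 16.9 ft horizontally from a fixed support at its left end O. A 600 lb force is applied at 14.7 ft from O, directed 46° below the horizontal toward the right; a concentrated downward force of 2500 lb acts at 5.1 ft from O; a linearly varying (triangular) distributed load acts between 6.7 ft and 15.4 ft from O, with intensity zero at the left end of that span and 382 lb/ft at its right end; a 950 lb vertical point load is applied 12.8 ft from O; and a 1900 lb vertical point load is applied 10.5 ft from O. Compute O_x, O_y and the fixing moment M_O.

Resultant of the triangular load: ½ × 382 × 8.7 = 1661.7 lb, acting at 12.5 ft from O (one-third of the span from the peak).
ΣF_x = 0: O_x + 600·cos46° = 0 → O_x = -416.8 lb.
ΣF_y = 0: O_y − 600·sin46° − 2500 − ½·382·8.7 − 950 − 1900 = 0 → O_y = 7443 lb.
ΣM about O: M_O − 600·sin46°·14.7 − 2500·5.1 − (½·382·8.7)·12.5 − 950·12.8 − 1900·10.5 = 0 → M_O = 71980 lb·ft.

O_x = -416.8 lb, O_y = 7443 lb, M_O = 71980 lb·ft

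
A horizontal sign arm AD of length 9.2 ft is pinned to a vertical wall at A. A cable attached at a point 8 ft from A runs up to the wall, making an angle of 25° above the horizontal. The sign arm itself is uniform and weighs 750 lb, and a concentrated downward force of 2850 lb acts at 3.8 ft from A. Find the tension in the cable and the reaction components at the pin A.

T = 4224 lb, A_x = 3828 lb, A_y = 1815 lb

ΣM about A: T·sin25°·8 − 750·4.6 − 2850·3.8 = 0 → T = 14280/(8·0.422618) = 4223.67 ≈ 4224 lb.
ΣF_x = 0: A_x − T·cos25° = 0 → A_x = 4223.67 × 0.906308 = 3828 lb.
ΣF_y = 0: A_y + T·sin25° − 750 − 2850 = 0 → A_y = 3600 − 4223.67 × 0.422618 = 1815 lb.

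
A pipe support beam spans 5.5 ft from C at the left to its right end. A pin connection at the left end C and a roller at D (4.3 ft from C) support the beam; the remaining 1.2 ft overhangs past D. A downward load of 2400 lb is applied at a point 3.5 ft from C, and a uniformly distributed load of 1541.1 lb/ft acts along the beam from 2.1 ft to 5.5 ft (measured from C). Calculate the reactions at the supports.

C_x = 0, C_y = 1056 lb, D_y = 6584 lb

Resultant of the distributed load: 1541.1 × 3.4 = 5239.74 lb at 3.8 ft from C.
Moments about C: D_y·4.3 − 2400·3.5 − (1541.1·3.4)·3.8 = 0 → D_y = 28311.012/4.3 = 6583.96 ≈ 6584 lb.
ΣF_y = 0: C_y + 6583.96 − 2400 − 1541.1·3.4 = 0 → C_y = 1056 lb.
ΣF_x = 0: no horizontal applied forces, so C_x = 0.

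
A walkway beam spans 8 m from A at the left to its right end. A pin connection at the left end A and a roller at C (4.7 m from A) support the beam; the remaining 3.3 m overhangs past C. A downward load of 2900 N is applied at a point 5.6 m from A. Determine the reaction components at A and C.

ΣM about A: C_y·4.7 − 2900·5.6 = 0 → C_y = 16240/4.7 = 3455.32 ≈ 3455 N.
ΣF_y = 0: A_y + 3455.32 − 2900 = 0 → A_y = -555.3 N.
ΣF_x = 0: no horizontal applied forces, so A_x = 0.

A_x = 0, A_y = -555.3 N, C_y = 3455 N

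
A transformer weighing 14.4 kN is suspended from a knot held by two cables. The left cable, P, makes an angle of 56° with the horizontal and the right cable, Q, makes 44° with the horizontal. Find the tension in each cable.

ΣF_x = 0: −T_P·cos56° + T_Q·cos44° = 0 → T_Q = 0.77737·T_P.
ΣF_y = 0: T_P·sin56° + T_Q·sin44° = 14.4.
Substitute: T_P·(0.829038 + 0.77737·0.694658) = 14.4 → T_P = 10.5183 ≈ 10.52 kN.
Then T_Q = 0.77737 × 10.5183 = 8.177 kN.

T_P = 10.52 kN, T_Q = 8.177 kN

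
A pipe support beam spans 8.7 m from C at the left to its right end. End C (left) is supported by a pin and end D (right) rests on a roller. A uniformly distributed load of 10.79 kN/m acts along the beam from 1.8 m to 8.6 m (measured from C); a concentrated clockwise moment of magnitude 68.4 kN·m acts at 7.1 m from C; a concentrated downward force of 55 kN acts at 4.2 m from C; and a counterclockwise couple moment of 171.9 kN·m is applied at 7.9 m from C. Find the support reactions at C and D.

Resultant of the distributed load: 10.79 × 6.8 = 73.372 kN at 5.2 m from C.
ΣM about C: D_y·8.7 − (10.79·6.8)·5.2 − 68.4 − 55·4.2 + 171.9 = 0 → D_y = 509.0344/8.7 = 58.5097 ≈ 58.51 kN.
ΣF_y = 0: C_y + 58.5097 − 10.79·6.8 − 55 = 0 → C_y = 69.86 kN.
ΣF_x = 0: no horizontal applied forces, so C_x = 0.

C_x = 0, C_y = 69.86 kN, D_y = 58.51 kN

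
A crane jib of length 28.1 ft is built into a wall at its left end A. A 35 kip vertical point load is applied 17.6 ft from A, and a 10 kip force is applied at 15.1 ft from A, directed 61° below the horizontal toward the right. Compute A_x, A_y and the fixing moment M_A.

ΣF_x = 0: A_x + 10·cos61° = 0 → A_x = -4.848 kip.
ΣF_y = 0: A_y − 35 − 10·sin61° = 0 → A_y = 43.75 kip.
ΣM about A: M_A − 35·17.6 − 10·sin61°·15.1 = 0 → M_A = 748.1 kip·ft.

A_x = -4.848 kip, A_y = 43.75 kip, M_A = 748.1 kip·ft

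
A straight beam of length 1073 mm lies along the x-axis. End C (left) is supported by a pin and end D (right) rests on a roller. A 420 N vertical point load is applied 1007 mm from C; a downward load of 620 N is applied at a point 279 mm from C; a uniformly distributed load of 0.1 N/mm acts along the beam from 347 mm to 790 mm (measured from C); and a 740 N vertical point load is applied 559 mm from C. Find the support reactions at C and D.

Resultant of the distributed load: 0.1 × 443 = 44.3 N at 568.5 mm from C.
ΣM about C: D_y·1073 − 420·1007 − 620·279 − (0.1·443)·568.5 − 740·559 = 0 → D_y = 1034764.55/1073 = 964.366 ≈ 964.4 N.
ΣF_y = 0: C_y + 964.366 − 420 − 620 − 0.1·443 − 740 = 0 → C_y = 859.9 N.
ΣF_x = 0: no horizontal applied forces, so C_x = 0.

C_x = 0, C_y = 859.9 N, D_y = 964.4 N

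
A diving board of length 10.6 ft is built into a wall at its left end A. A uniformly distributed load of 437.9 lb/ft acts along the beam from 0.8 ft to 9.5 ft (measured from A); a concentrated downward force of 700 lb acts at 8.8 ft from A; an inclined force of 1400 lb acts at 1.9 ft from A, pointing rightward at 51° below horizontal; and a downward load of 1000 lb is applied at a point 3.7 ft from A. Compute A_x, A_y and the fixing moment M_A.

A_x = -881.0 lb, A_y = 6598 lb, M_A = 31550 lb·ft

Resultant of the distributed load: 437.9 × 8.7 = 3809.73 lb at 5.15 ft from A.
ΣF_x = 0: A_x + 1400·cos51° = 0 → A_x = -881.0 lb.
ΣF_y = 0: A_y − 437.9·8.7 − 700 − 1400·sin51° − 1000 = 0 → A_y = 6598 lb.
ΣM about A: M_A − (437.9·8.7)·5.15 − 700·8.8 − 1400·sin51°·1.9 − 1000·3.7 = 0 → M_A = 31550 lb·ft.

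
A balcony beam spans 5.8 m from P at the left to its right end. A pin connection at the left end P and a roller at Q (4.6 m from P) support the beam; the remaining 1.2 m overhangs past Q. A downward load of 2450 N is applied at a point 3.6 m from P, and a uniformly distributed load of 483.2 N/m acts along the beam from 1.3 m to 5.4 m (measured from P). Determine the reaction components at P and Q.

P_x = 0, P_y = 1071 N, Q_y = 3360 N

Resultant of the distributed load: 483.2 × 4.1 = 1981.12 N at 3.35 m from P.
Moments about P: Q_y·4.6 − 2450·3.6 − (483.2·4.1)·3.35 = 0 → Q_y = 15456.752/4.6 = 3360.16 ≈ 3360 N.
ΣF_y = 0: P_y + 3360.16 − 2450 − 483.2·4.1 = 0 → P_y = 1071 N.
ΣF_x = 0: no horizontal applied forces, so P_x = 0.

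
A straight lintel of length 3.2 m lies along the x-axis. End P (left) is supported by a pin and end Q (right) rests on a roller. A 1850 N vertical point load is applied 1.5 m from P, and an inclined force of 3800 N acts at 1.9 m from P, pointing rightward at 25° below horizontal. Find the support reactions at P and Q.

Moments about P: Q_y·3.2 − 1850·1.5 − 3800·sin25°·1.9 = 0 → Q_y = 5826.3/3.2 = 1820.72 ≈ 1821 N.
ΣF_y = 0: P_y + 1820.72 − 1850 − 3800·sin25° = 0 → P_y = 1635 N.
ΣF_x = 0: P_x + 3800·cos25° = 0 → P_x = -3444 N.

P_x = -3444 N, P_y = 1635 N, Q_y = 1821 N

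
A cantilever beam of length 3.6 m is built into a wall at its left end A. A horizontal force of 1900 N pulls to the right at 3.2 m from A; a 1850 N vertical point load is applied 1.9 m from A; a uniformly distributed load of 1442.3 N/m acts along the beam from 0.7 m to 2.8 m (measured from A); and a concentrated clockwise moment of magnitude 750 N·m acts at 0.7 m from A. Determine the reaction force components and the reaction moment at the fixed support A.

A_x = -1900 N, A_y = 4879 N, M_A = 9565 N·m

Resultant of the distributed load: 1442.3 × 2.1 = 3028.83 N at 1.75 m from A.
ΣF_x = 0: A_x + 1900 = 0 → A_x = -1900 N.
ΣF_y = 0: A_y − 1850 − 1442.3·2.1 = 0 → A_y = 4879 N.
ΣM about A: M_A − 1850·1.9 − (1442.3·2.1)·1.75 − 750 = 0 → M_A = 9565 N·m.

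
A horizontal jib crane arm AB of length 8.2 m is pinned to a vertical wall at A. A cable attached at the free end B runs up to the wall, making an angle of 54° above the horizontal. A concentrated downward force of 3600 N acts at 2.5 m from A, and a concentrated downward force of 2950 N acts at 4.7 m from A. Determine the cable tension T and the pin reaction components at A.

T = 3447 N, A_x = 2026 N, A_y = 3762 N

ΣM about A: T·sin54°·8.2 − 3600·2.5 − 2950·4.7 = 0 → T = 22865/(8.2·0.809017) = 3446.67 ≈ 3447 N.
ΣF_x = 0: A_x − T·cos54° = 0 → A_x = 3446.67 × 0.587785 = 2026 N.
ΣF_y = 0: A_y + T·sin54° − 3600 − 2950 = 0 → A_y = 6550 − 3446.67 × 0.809017 = 3762 N.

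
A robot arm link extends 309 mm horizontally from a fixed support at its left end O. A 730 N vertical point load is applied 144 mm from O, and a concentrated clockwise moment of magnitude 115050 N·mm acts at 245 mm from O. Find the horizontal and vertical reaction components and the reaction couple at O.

O_x = 0, O_y = 730.0 N, M_O = 220200 N·mm

ΣF_x = 0: O_x = 0.
ΣF_y = 0: O_y − 730 = 0 → O_y = 730.0 N.
ΣM about O: M_O − 730·144 − 115050 = 0 → M_O = 220200 N·mm.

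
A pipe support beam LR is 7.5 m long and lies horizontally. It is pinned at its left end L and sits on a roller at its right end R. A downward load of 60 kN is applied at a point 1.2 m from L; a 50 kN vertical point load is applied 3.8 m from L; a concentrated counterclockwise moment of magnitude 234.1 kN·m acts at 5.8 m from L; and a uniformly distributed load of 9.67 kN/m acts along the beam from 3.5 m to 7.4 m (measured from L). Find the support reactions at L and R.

Resultant of the distributed load: 9.67 × 3.9 = 37.713 kN at 5.45 m from L.
ΣM about L: R_y·7.5 − 60·1.2 − 50·3.8 + 234.1 − (9.67·3.9)·5.45 = 0 → R_y = 233.43585/7.5 = 31.1248 ≈ 31.12 kN.
ΣF_y = 0: L_y + 31.1248 − 60 − 50 − 9.67·3.9 = 0 → L_y = 116.6 kN.
ΣF_x = 0: no horizontal applied forces, so L_x = 0.

L_x = 0, L_y = 116.6 kN, R_y = 31.12 kN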